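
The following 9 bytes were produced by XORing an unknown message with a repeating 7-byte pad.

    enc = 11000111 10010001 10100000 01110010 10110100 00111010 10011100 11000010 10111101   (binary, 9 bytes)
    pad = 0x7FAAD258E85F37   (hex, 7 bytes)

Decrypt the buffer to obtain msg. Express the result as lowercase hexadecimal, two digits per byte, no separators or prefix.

The 7-byte key repeats, so the effective keystream is 7f aa d2 58 e8 5f 37 7f aa.
byte 0: 199 ⊕ 127 = 184
byte 1: 145 ⊕ 170 =  59
byte 2: 160 ⊕ 210 = 114
byte 3: 114 ⊕  88 =  42
byte 4: 180 ⊕ 232 =  92
byte 5:  58 ⊕  95 = 101
byte 6: 156 ⊕  55 = 171
byte 7: 194 ⊕ 127 = 189
byte 8: 189 ⊕ 170 =  23

b83b722a5c65abbd17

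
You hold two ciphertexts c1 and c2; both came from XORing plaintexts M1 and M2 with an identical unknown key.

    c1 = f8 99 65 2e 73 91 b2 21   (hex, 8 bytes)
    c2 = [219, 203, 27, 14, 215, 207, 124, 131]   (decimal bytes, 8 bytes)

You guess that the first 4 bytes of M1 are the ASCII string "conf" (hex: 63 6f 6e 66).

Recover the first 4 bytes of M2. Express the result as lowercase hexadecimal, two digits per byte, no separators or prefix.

First, c1 ⊕ c2 = (M1 ⊕ K) ⊕ (M2 ⊕ K) = M1 ⊕ M2, so the key drops out. Then M2 = (M1 ⊕ M2) ⊕ M1 over the first 4 bytes.
byte 0: (f8 xor db) xor 63 = 23 xor 63 = 40
byte 1: (99 xor cb) xor 6f = 52 xor 6f = 3d
byte 2: (65 xor 1b) xor 6e = 7e xor 6e = 10
byte 3: (2e xor 0e) xor 66 = 20 xor 66 = 46

403d1046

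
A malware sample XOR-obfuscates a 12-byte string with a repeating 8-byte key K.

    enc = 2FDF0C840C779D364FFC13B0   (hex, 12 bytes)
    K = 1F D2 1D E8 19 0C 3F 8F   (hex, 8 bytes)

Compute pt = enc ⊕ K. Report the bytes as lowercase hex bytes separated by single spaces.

The 8-byte key repeats, so the effective keystream is 1f d2 1d e8 19 0c 3f 8f 1f d2 1d e8.
byte 0: 2f ^ 1f = 30
byte 1: df ^ d2 = 0d
byte 2: 0c ^ 1d = 11
byte 3: 84 ^ e8 = 6c
byte 4: 0c ^ 19 = 15
byte 5: 77 ^ 0c = 7b
byte 6: 9d ^ 3f = a2
byte 7: 36 ^ 8f = b9
byte 8: 4f ^ 1f = 50
byte 9: fc ^ d2 = 2e
byte 10: 13 ^ 1d = 0e
byte 11: b0 ^ e8 = 58

30 0d 11 6c 15 7b a2 b9 50 2e 0e 58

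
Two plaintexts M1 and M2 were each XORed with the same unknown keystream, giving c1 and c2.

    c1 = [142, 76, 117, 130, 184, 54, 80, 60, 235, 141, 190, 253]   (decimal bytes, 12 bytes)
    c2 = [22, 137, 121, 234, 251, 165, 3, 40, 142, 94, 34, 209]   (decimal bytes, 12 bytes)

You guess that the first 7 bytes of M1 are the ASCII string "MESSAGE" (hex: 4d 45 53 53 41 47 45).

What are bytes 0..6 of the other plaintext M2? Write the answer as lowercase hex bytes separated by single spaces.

First, c1 ⊕ c2 = (M1 ⊕ K) ⊕ (M2 ⊕ K) = M1 ⊕ M2, so the key drops out. Then M2 = (M1 ⊕ M2) ⊕ M1 over the first 7 bytes.
byte 0: (8e xor 16) xor 4d = 98 xor 4d = d5
byte 1: (4c xor 89) xor 45 = c5 xor 45 = 80
byte 2: (75 xor 79) xor 53 = 0c xor 53 = 5f
byte 3: (82 xor ea) xor 53 = 68 xor 53 = 3b
byte 4: (b8 xor fb) xor 41 = 43 xor 41 = 02
byte 5: (36 xor a5) xor 47 = 93 xor 47 = d4
byte 6: (50 xor 03) xor 45 = 53 xor 45 = 16

d5 80 5f 3b 02 d4 16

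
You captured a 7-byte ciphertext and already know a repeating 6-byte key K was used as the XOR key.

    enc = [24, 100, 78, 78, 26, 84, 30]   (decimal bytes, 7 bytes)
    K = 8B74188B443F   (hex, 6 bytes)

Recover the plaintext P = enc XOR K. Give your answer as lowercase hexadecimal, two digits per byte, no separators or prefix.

931056c55e6b95

The 6-byte key repeats, so the effective keystream is 8b 74 18 8b 44 3f 8b.
byte 0:  24 xor 139 = 147
byte 1: 100 xor 116 =  16
byte 2:  78 xor  24 =  86
byte 3:  78 xor 139 = 197
byte 4:  26 xor  68 =  94
byte 5:  84 xor  63 = 107
byte 6:  30 xor 139 = 149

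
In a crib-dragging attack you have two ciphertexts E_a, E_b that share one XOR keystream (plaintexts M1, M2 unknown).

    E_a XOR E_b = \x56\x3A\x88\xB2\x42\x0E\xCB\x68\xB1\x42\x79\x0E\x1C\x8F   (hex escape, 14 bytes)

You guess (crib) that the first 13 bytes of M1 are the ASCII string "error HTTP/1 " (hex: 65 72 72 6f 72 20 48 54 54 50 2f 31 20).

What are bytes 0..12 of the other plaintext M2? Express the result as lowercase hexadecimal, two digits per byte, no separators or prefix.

3348fadd302e833ce512563f3c

Since E_a ⊕ E_b = M1 ⊕ M2, XORing with the guessed M1 bytes yields the corresponding M2 bytes: M2 = (E_a ⊕ E_b) ⊕ M1.
56 ⊕ 65 = 33
3a ⊕ 72 = 48
88 ⊕ 72 = fa
b2 ⊕ 6f = dd
42 ⊕ 72 = 30
0e ⊕ 20 = 2e
cb ⊕ 48 = 83
68 ⊕ 54 = 3c
b1 ⊕ 54 = e5
42 ⊕ 50 = 12
79 ⊕ 2f = 56
0e ⊕ 31 = 3f
1c ⊕ 20 = 3c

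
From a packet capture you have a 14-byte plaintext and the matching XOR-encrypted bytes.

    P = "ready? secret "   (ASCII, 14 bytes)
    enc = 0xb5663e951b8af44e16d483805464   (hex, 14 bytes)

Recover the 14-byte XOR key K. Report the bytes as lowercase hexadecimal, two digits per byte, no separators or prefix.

Since enc = P ⊕ K, XORing both sides with P gives K = P ⊕ enc.
byte 0: 72 ^ b5 = c7
byte 1: 65 ^ 66 = 03
byte 2: 61 ^ 3e = 5f
byte 3: 64 ^ 95 = f1
byte 4: 79 ^ 1b = 62
byte 5: 3f ^ 8a = b5
byte 6: 20 ^ f4 = d4
byte 7: 73 ^ 4e = 3d
byte 8: 65 ^ 16 = 73
byte 9: 63 ^ d4 = b7
byte 10: 72 ^ 83 = f1
byte 11: 65 ^ 80 = e5
byte 12: 74 ^ 54 = 20
byte 13: 20 ^ 64 = 44

c7035ff162b5d43d73b7f1e52044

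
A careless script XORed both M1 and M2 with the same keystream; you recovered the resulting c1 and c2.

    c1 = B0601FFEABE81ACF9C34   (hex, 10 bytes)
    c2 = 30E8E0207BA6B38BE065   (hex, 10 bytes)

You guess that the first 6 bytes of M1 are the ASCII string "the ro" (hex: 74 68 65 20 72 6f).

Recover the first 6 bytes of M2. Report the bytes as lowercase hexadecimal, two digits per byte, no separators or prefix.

First, c1 ⊕ c2 = (M1 ⊕ K) ⊕ (M2 ⊕ K) = M1 ⊕ M2, so the key drops out. Then M2 = (M1 ⊕ M2) ⊕ M1 over the first 6 bytes.
byte 0: (b0 XOR 30) XOR 74 = 80 XOR 74 = f4
byte 1: (60 XOR e8) XOR 68 = 88 XOR 68 = e0
byte 2: (1f XOR e0) XOR 65 = ff XOR 65 = 9a
byte 3: (fe XOR 20) XOR 20 = de XOR 20 = fe
byte 4: (ab XOR 7b) XOR 72 = d0 XOR 72 = a2
byte 5: (e8 XOR a6) XOR 6f = 4e XOR 6f = 21

f4e09afea221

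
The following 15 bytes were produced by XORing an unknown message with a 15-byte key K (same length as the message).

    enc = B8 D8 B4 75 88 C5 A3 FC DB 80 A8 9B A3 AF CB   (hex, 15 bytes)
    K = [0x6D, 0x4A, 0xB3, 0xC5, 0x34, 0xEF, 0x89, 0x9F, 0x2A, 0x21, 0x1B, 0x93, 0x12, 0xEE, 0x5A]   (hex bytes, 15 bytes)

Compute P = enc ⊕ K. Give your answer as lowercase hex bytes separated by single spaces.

b8 xor 6d = d5
d8 xor 4a = 92
b4 xor b3 = 07
75 xor c5 = b0
88 xor 34 = bc
c5 xor ef = 2a
a3 xor 89 = 2a
fc xor 9f = 63
db xor 2a = f1
80 xor 21 = a1
a8 xor 1b = b3
9b xor 93 = 08
a3 xor 12 = b1
af xor ee = 41
cb xor 5a = 91

d5 92 07 b0 bc 2a 2a 63 f1 a1 b3 08 b1 41 91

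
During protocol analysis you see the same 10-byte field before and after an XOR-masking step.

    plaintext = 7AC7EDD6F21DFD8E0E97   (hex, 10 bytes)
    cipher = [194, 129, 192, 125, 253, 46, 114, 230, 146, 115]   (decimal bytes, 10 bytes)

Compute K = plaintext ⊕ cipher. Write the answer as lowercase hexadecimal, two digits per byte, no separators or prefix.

b8462dab0f338f689ce4

Since cipher = plaintext ⊕ K, XORing both sides with plaintext gives K = plaintext ⊕ cipher.
byte 0: 01111010 ⊕ 11000010 = 10111000
byte 1: 11000111 ⊕ 10000001 = 01000110
byte 2: 11101101 ⊕ 11000000 = 00101101
byte 3: 11010110 ⊕ 01111101 = 10101011
byte 4: 11110010 ⊕ 11111101 = 00001111
byte 5: 00011101 ⊕ 00101110 = 00110011
byte 6: 11111101 ⊕ 01110010 = 10001111
byte 7: 10001110 ⊕ 11100110 = 01101000
byte 8: 00001110 ⊕ 10010010 = 10011100
byte 9: 10010111 ⊕ 01110011 = 11100100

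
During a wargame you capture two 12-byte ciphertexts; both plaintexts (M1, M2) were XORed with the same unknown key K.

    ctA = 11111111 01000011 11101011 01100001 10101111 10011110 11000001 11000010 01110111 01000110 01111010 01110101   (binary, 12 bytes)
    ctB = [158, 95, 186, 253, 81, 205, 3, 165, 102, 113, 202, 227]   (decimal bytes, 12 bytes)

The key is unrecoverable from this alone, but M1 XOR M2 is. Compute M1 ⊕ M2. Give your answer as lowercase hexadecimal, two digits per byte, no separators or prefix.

ctA ⊕ ctB = (M1 ⊕ K) ⊕ (M2 ⊕ K) = M1 ⊕ M2 — the shared key cancels under XOR.
ff XOR 9e = 61
43 XOR 5f = 1c
eb XOR ba = 51
61 XOR fd = 9c
af XOR 51 = fe
9e XOR cd = 53
c1 XOR 03 = c2
c2 XOR a5 = 67
77 XOR 66 = 11
46 XOR 71 = 37
7a XOR ca = b0
75 XOR e3 = 96

611c519cfe53c2671137b096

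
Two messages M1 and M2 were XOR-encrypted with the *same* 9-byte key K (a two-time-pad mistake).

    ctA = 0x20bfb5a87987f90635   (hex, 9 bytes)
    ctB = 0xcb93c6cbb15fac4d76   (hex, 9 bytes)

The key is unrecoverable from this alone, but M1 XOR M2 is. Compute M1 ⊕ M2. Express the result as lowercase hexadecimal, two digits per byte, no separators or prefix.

ctA ⊕ ctB = (M1 ⊕ K) ⊕ (M2 ⊕ K) = M1 ⊕ M2 — the shared key cancels under XOR.
 32 ⊕ 203 = 235
191 ⊕ 147 =  44
181 ⊕ 198 = 115
168 ⊕ 203 =  99
121 ⊕ 177 = 200
135 ⊕  95 = 216
249 ⊕ 172 =  85
  6 ⊕  77 =  75
 53 ⊕ 118 =  67

eb2c7363c8d8554b43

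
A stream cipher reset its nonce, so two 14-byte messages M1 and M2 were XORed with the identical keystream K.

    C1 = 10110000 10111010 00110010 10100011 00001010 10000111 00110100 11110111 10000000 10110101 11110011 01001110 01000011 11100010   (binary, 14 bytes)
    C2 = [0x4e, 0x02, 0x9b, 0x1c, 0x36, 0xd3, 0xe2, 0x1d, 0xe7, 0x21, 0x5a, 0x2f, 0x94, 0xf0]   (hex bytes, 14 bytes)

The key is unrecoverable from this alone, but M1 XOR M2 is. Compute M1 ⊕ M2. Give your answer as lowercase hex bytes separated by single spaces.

fe b8 a9 bf 3c 54 d6 ea 67 94 a9 61 d7 12

C1 ⊕ C2 = (M1 ⊕ K) ⊕ (M2 ⊕ K) = M1 ⊕ M2 — the shared key cancels under XOR.
byte 0: b0 ⊕ 4e = fe
byte 1: ba ⊕ 02 = b8
byte 2: 32 ⊕ 9b = a9
byte 3: a3 ⊕ 1c = bf
byte 4: 0a ⊕ 36 = 3c
byte 5: 87 ⊕ d3 = 54
byte 6: 34 ⊕ e2 = d6
byte 7: f7 ⊕ 1d = ea
byte 8: 80 ⊕ e7 = 67
byte 9: b5 ⊕ 21 = 94
byte 10: f3 ⊕ 5a = a9
byte 11: 4e ⊕ 2f = 61
byte 12: 43 ⊕ 94 = d7
byte 13: e2 ⊕ f0 = 12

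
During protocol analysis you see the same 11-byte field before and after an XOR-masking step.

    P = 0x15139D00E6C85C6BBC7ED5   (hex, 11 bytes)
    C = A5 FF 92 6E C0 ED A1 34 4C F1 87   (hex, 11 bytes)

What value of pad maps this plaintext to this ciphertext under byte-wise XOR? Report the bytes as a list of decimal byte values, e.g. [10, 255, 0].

[176, 236, 15, 110, 38, 37, 253, 95, 240, 143, 82]

Since C = P ⊕ pad, XORing both sides with P gives pad = P ⊕ C.
15 ^ a5 = b0
13 ^ ff = ec
9d ^ 92 = 0f
00 ^ 6e = 6e
e6 ^ c0 = 26
c8 ^ ed = 25
5c ^ a1 = fd
6b ^ 34 = 5f
bc ^ 4c = f0
7e ^ f1 = 8f
d5 ^ 87 = 52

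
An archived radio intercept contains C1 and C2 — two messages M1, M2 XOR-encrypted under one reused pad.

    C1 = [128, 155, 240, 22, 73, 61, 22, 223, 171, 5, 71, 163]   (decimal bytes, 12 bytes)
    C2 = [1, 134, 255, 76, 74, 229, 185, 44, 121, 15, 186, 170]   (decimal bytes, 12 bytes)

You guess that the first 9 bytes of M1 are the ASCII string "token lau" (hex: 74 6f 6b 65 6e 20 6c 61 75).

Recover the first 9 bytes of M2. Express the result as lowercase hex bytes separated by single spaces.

First, C1 ⊕ C2 = (M1 ⊕ K) ⊕ (M2 ⊕ K) = M1 ⊕ M2, so the key drops out. Then M2 = (M1 ⊕ M2) ⊕ M1 over the first 9 bytes.
byte 0: (80 ⊕ 01) ⊕ 74 = 81 ⊕ 74 = f5
byte 1: (9b ⊕ 86) ⊕ 6f = 1d ⊕ 6f = 72
byte 2: (f0 ⊕ ff) ⊕ 6b = 0f ⊕ 6b = 64
byte 3: (16 ⊕ 4c) ⊕ 65 = 5a ⊕ 65 = 3f
byte 4: (49 ⊕ 4a) ⊕ 6e = 03 ⊕ 6e = 6d
byte 5: (3d ⊕ e5) ⊕ 20 = d8 ⊕ 20 = f8
byte 6: (16 ⊕ b9) ⊕ 6c = af ⊕ 6c = c3
byte 7: (df ⊕ 2c) ⊕ 61 = f3 ⊕ 61 = 92
byte 8: (ab ⊕ 79) ⊕ 75 = d2 ⊕ 75 = a7

f5 72 64 3f 6d f8 c3 92 a7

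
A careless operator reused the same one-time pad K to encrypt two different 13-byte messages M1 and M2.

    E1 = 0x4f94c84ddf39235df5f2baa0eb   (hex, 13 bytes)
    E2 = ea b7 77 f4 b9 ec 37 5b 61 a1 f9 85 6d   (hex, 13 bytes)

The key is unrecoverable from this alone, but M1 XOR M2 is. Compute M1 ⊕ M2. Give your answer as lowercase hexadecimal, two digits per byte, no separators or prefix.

a523bfb966d514069453432586

E1 ⊕ E2 = (M1 ⊕ K) ⊕ (M2 ⊕ K) = M1 ⊕ M2 — the shared key cancels under XOR.
4f ^ ea = a5
94 ^ b7 = 23
c8 ^ 77 = bf
4d ^ f4 = b9
df ^ b9 = 66
39 ^ ec = d5
23 ^ 37 = 14
5d ^ 5b = 06
f5 ^ 61 = 94
f2 ^ a1 = 53
ba ^ f9 = 43
a0 ^ 85 = 25
eb ^ 6d = 86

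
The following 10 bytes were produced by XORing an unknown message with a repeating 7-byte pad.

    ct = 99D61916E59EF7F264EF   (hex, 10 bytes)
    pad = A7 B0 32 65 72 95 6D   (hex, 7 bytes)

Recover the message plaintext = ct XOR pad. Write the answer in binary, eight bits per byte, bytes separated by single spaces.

00111110 01100110 00101011 01110011 10010111 00001011 10011010 01010101 11010100 11011101

The 7-byte key repeats, so the effective keystream is a7 b0 32 65 72 95 6d a7 b0 32.
byte 0: 99 XOR a7 = 3e
byte 1: d6 XOR b0 = 66
byte 2: 19 XOR 32 = 2b
byte 3: 16 XOR 65 = 73
byte 4: e5 XOR 72 = 97
byte 5: 9e XOR 95 = 0b
byte 6: f7 XOR 6d = 9a
byte 7: f2 XOR a7 = 55
byte 8: 64 XOR b0 = d4
byte 9: ef XOR 32 = dd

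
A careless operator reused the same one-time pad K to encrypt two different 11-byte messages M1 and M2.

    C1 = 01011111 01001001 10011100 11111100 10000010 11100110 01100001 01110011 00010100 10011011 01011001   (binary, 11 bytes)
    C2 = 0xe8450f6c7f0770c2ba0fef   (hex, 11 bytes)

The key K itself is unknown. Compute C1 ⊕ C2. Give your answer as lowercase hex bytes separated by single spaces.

C1 ⊕ C2 = (M1 ⊕ K) ⊕ (M2 ⊕ K) = M1 ⊕ M2 — the shared key cancels under XOR.
5f ^ e8 = b7
49 ^ 45 = 0c
9c ^ 0f = 93
fc ^ 6c = 90
82 ^ 7f = fd
e6 ^ 07 = e1
61 ^ 70 = 11
73 ^ c2 = b1
14 ^ ba = ae
9b ^ 0f = 94
59 ^ ef = b6

b7 0c 93 90 fd e1 11 b1 ae 94 b6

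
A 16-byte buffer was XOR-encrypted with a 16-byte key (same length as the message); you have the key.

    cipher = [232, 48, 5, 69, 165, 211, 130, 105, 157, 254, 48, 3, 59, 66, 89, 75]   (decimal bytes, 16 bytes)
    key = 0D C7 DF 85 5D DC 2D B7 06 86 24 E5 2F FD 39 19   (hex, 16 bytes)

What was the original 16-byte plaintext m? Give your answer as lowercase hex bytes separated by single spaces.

XOR is its own inverse, so applying the key byte-wise gives the result directly.
e8 ⊕ 0d = e5
30 ⊕ c7 = f7
05 ⊕ df = da
45 ⊕ 85 = c0
a5 ⊕ 5d = f8
d3 ⊕ dc = 0f
82 ⊕ 2d = af
69 ⊕ b7 = de
9d ⊕ 06 = 9b
fe ⊕ 86 = 78
30 ⊕ 24 = 14
03 ⊕ e5 = e6
3b ⊕ 2f = 14
42 ⊕ fd = bf
59 ⊕ 39 = 60
4b ⊕ 19 = 52

e5 f7 da c0 f8 0f af de 9b 78 14 e6 14 bf 60 52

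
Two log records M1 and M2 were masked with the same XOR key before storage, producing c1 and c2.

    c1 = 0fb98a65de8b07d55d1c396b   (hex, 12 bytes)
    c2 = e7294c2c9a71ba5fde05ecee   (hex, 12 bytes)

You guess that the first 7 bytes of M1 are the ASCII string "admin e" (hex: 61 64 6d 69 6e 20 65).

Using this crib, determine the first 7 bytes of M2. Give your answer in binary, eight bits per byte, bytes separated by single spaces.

First, c1 ⊕ c2 = (M1 ⊕ K) ⊕ (M2 ⊕ K) = M1 ⊕ M2, so the key drops out. Then M2 = (M1 ⊕ M2) ⊕ M1 over the first 7 bytes.
byte 0: (0f xor e7) xor 61 = e8 xor 61 = 89
byte 1: (b9 xor 29) xor 64 = 90 xor 64 = f4
byte 2: (8a xor 4c) xor 6d = c6 xor 6d = ab
byte 3: (65 xor 2c) xor 69 = 49 xor 69 = 20
byte 4: (de xor 9a) xor 6e = 44 xor 6e = 2a
byte 5: (8b xor 71) xor 20 = fa xor 20 = da
byte 6: (07 xor ba) xor 65 = bd xor 65 = d8

10001001 11110100 10101011 00100000 00101010 11011010 11011000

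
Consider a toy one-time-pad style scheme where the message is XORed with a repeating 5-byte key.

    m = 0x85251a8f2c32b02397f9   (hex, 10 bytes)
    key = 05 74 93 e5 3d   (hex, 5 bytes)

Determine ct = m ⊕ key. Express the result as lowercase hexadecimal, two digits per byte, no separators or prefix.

The 5-byte key repeats, so the effective keystream is 05 74 93 e5 3d 05 74 93 e5 3d.
byte 0: 85 ^ 05 = 80
byte 1: 25 ^ 74 = 51
byte 2: 1a ^ 93 = 89
byte 3: 8f ^ e5 = 6a
byte 4: 2c ^ 3d = 11
byte 5: 32 ^ 05 = 37
byte 6: b0 ^ 74 = c4
byte 7: 23 ^ 93 = b0
byte 8: 97 ^ e5 = 72
byte 9: f9 ^ 3d = c4

8051896a1137c4b072c4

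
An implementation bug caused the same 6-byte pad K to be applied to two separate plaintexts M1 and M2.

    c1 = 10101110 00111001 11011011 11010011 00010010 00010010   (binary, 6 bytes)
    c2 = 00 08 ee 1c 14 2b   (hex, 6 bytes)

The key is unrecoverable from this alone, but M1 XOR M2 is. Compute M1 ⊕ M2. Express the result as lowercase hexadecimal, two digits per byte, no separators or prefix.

ae3135cf0639

c1 ⊕ c2 = (M1 ⊕ K) ⊕ (M2 ⊕ K) = M1 ⊕ M2 — the shared key cancels under XOR.
byte 0: 10101110 xor 00000000 = 10101110
byte 1: 00111001 xor 00001000 = 00110001
byte 2: 11011011 xor 11101110 = 00110101
byte 3: 11010011 xor 00011100 = 11001111
byte 4: 00010010 xor 00010100 = 00000110
byte 5: 00010010 xor 00101011 = 00111001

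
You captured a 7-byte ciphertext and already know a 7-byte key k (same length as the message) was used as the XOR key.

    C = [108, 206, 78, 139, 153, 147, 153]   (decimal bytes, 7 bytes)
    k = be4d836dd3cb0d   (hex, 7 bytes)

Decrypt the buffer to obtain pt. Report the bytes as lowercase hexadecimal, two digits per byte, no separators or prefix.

XOR is its own inverse, so applying the key byte-wise gives the result directly.
01101100 XOR 10111110 = 11010010
11001110 XOR 01001101 = 10000011
01001110 XOR 10000011 = 11001101
10001011 XOR 01101101 = 11100110
10011001 XOR 11010011 = 01001010
10010011 XOR 11001011 = 01011000
10011001 XOR 00001101 = 10010100

d283cde64a5894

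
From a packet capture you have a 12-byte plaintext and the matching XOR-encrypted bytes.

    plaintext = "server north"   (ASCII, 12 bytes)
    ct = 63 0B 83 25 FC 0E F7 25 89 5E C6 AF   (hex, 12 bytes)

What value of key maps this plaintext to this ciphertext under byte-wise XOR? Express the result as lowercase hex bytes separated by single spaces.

Since ct = plaintext ⊕ key, XORing both sides with plaintext gives key = plaintext ⊕ ct.
73 XOR 63 = 10
65 XOR 0b = 6e
72 XOR 83 = f1
76 XOR 25 = 53
65 XOR fc = 99
72 XOR 0e = 7c
20 XOR f7 = d7
6e XOR 25 = 4b
6f XOR 89 = e6
72 XOR 5e = 2c
74 XOR c6 = b2
68 XOR af = c7

10 6e f1 53 99 7c d7 4b e6 2c b2 c7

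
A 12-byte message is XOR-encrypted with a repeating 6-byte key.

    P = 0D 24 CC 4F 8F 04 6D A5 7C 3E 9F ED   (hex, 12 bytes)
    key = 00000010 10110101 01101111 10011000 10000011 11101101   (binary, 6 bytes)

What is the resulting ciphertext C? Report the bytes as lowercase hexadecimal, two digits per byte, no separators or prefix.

The 6-byte key repeats, so the effective keystream is 02 b5 6f 98 83 ed 02 b5 6f 98 83 ed.
byte 0: 0d XOR 02 = 0f
byte 1: 24 XOR b5 = 91
byte 2: cc XOR 6f = a3
byte 3: 4f XOR 98 = d7
byte 4: 8f XOR 83 = 0c
byte 5: 04 XOR ed = e9
byte 6: 6d XOR 02 = 6f
byte 7: a5 XOR b5 = 10
byte 8: 7c XOR 6f = 13
byte 9: 3e XOR 98 = a6
byte 10: 9f XOR 83 = 1c
byte 11: ed XOR ed = 00

0f91a3d70ce96f1013a61c00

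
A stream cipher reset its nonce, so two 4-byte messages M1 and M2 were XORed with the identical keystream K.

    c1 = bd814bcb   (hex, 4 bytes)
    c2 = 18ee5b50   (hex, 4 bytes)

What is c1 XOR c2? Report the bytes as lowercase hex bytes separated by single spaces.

a5 6f 10 9b

c1 ⊕ c2 = (M1 ⊕ K) ⊕ (M2 ⊕ K) = M1 ⊕ M2 — the shared key cancels under XOR.
byte 0: 10111101 ^ 00011000 = 10100101
byte 1: 10000001 ^ 11101110 = 01101111
byte 2: 01001011 ^ 01011011 = 00010000
byte 3: 11001011 ^ 01010000 = 10011011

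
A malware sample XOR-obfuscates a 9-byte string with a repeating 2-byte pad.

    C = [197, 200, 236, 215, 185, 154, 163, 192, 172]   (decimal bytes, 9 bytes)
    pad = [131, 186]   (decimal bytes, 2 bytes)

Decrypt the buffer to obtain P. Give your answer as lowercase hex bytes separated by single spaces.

46 72 6f 6d 3a 20 20 7a 2f

The 2-byte key repeats, so the effective keystream is 83 ba 83 ba 83 ba 83 ba 83.
byte 0: 197 XOR 131 =  70
byte 1: 200 XOR 186 = 114
byte 2: 236 XOR 131 = 111
byte 3: 215 XOR 186 = 109
byte 4: 185 XOR 131 =  58
byte 5: 154 XOR 186 =  32
byte 6: 163 XOR 131 =  32
byte 7: 192 XOR 186 = 122
byte 8: 172 XOR 131 =  47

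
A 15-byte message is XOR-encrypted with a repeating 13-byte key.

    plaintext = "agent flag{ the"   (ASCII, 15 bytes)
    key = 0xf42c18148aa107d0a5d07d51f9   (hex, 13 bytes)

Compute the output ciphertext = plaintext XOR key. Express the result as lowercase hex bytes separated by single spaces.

95 4b 7d 7a fe 81 61 bc c4 b7 06 71 8d 9c 49

The 13-byte key repeats, so the effective keystream is f4 2c 18 14 8a a1 07 d0 a5 d0 7d 51 f9 f4 2c.
byte 0: 61 xor f4 = 95
byte 1: 67 xor 2c = 4b
byte 2: 65 xor 18 = 7d
byte 3: 6e xor 14 = 7a
byte 4: 74 xor 8a = fe
byte 5: 20 xor a1 = 81
byte 6: 66 xor 07 = 61
byte 7: 6c xor d0 = bc
byte 8: 61 xor a5 = c4
byte 9: 67 xor d0 = b7
byte 10: 7b xor 7d = 06
byte 11: 20 xor 51 = 71
byte 12: 74 xor f9 = 8d
byte 13: 68 xor f4 = 9c
byte 14: 65 xor 2c = 49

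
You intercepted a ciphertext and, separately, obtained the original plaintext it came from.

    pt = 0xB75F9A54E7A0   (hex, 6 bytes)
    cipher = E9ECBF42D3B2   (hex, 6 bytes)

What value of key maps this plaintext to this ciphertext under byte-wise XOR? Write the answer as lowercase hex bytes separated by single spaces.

Since cipher = pt ⊕ key, XORing both sides with pt gives key = pt ⊕ cipher.
b7 ^ e9 = 5e
5f ^ ec = b3
9a ^ bf = 25
54 ^ 42 = 16
e7 ^ d3 = 34
a0 ^ b2 = 12

5e b3 25 16 34 12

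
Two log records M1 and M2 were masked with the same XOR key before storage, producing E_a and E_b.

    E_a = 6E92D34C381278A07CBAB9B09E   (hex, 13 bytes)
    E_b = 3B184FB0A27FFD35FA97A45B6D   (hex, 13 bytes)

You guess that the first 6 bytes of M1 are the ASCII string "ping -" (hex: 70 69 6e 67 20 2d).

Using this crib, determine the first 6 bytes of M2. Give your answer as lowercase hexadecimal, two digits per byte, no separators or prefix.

First, E_a ⊕ E_b = (M1 ⊕ K) ⊕ (M2 ⊕ K) = M1 ⊕ M2, so the key drops out. Then M2 = (M1 ⊕ M2) ⊕ M1 over the first 6 bytes.
byte 0: (6e ⊕ 3b) ⊕ 70 = 55 ⊕ 70 = 25
byte 1: (92 ⊕ 18) ⊕ 69 = 8a ⊕ 69 = e3
byte 2: (d3 ⊕ 4f) ⊕ 6e = 9c ⊕ 6e = f2
byte 3: (4c ⊕ b0) ⊕ 67 = fc ⊕ 67 = 9b
byte 4: (38 ⊕ a2) ⊕ 20 = 9a ⊕ 20 = ba
byte 5: (12 ⊕ 7f) ⊕ 2d = 6d ⊕ 2d = 40

25e3f29bba40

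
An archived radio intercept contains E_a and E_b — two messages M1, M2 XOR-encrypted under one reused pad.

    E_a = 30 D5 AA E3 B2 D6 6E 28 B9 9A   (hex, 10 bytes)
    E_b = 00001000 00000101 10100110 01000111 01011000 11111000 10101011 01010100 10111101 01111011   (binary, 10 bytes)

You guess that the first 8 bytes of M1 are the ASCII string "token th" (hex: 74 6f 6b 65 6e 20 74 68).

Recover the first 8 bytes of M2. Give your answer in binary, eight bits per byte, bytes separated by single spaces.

First, E_a ⊕ E_b = (M1 ⊕ K) ⊕ (M2 ⊕ K) = M1 ⊕ M2, so the key drops out. Then M2 = (M1 ⊕ M2) ⊕ M1 over the first 8 bytes.
byte 0: (30 xor 08) xor 74 = 38 xor 74 = 4c
byte 1: (d5 xor 05) xor 6f = d0 xor 6f = bf
byte 2: (aa xor a6) xor 6b = 0c xor 6b = 67
byte 3: (e3 xor 47) xor 65 = a4 xor 65 = c1
byte 4: (b2 xor 58) xor 6e = ea xor 6e = 84
byte 5: (d6 xor f8) xor 20 = 2e xor 20 = 0e
byte 6: (6e xor ab) xor 74 = c5 xor 74 = b1
byte 7: (28 xor 54) xor 68 = 7c xor 68 = 14

01001100 10111111 01100111 11000001 10000100 00001110 10110001 00010100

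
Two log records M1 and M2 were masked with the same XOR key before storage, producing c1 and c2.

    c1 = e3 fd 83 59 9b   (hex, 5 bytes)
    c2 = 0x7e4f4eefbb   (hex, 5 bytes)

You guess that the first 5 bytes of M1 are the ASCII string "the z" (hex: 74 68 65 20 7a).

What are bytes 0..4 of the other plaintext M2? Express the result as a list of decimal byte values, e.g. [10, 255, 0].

First, c1 ⊕ c2 = (M1 ⊕ K) ⊕ (M2 ⊕ K) = M1 ⊕ M2, so the key drops out. Then M2 = (M1 ⊕ M2) ⊕ M1 over the first 5 bytes.
byte 0: (e3 xor 7e) xor 74 = 9d xor 74 = e9
byte 1: (fd xor 4f) xor 68 = b2 xor 68 = da
byte 2: (83 xor 4e) xor 65 = cd xor 65 = a8
byte 3: (59 xor ef) xor 20 = b6 xor 20 = 96
byte 4: (9b xor bb) xor 7a = 20 xor 7a = 5a

[233, 218, 168, 150, 90]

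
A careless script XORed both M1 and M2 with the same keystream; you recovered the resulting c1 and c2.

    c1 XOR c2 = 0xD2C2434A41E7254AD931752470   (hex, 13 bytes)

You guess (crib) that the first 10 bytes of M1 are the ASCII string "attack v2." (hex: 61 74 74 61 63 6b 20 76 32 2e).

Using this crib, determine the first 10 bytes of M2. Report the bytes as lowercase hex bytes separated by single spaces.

b3 b6 37 2b 22 8c 05 3c eb 1f

Since c1 ⊕ c2 = M1 ⊕ M2, XORing with the guessed M1 bytes yields the corresponding M2 bytes: M2 = (c1 ⊕ c2) ⊕ M1.
byte 0: d2 xor 61 = b3
byte 1: c2 xor 74 = b6
byte 2: 43 xor 74 = 37
byte 3: 4a xor 61 = 2b
byte 4: 41 xor 63 = 22
byte 5: e7 xor 6b = 8c
byte 6: 25 xor 20 = 05
byte 7: 4a xor 76 = 3c
byte 8: d9 xor 32 = eb
byte 9: 31 xor 2e = 1f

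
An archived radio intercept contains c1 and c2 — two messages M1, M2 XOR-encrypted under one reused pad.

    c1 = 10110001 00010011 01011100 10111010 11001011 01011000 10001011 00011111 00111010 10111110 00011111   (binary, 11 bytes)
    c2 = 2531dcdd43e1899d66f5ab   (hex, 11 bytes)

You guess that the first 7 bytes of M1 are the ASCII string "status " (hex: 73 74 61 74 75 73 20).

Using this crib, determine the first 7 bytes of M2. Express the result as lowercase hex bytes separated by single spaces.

e7 56 e1 13 fd ca 22

First, c1 ⊕ c2 = (M1 ⊕ K) ⊕ (M2 ⊕ K) = M1 ⊕ M2, so the key drops out. Then M2 = (M1 ⊕ M2) ⊕ M1 over the first 7 bytes.
byte 0: (b1 XOR 25) XOR 73 = 94 XOR 73 = e7
byte 1: (13 XOR 31) XOR 74 = 22 XOR 74 = 56
byte 2: (5c XOR dc) XOR 61 = 80 XOR 61 = e1
byte 3: (ba XOR dd) XOR 74 = 67 XOR 74 = 13
byte 4: (cb XOR 43) XOR 75 = 88 XOR 75 = fd
byte 5: (58 XOR e1) XOR 73 = b9 XOR 73 = ca
byte 6: (8b XOR 89) XOR 20 = 02 XOR 20 = 22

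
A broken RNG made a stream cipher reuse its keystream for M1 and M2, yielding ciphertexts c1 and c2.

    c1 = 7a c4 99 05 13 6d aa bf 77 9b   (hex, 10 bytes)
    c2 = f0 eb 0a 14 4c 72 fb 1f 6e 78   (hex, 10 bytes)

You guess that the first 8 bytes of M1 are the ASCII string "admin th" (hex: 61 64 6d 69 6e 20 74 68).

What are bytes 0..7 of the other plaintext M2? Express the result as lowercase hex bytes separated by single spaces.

eb 4b fe 78 31 3f 25 c8

First, c1 ⊕ c2 = (M1 ⊕ K) ⊕ (M2 ⊕ K) = M1 ⊕ M2, so the key drops out. Then M2 = (M1 ⊕ M2) ⊕ M1 over the first 8 bytes.
byte 0: (7a XOR f0) XOR 61 = 8a XOR 61 = eb
byte 1: (c4 XOR eb) XOR 64 = 2f XOR 64 = 4b
byte 2: (99 XOR 0a) XOR 6d = 93 XOR 6d = fe
byte 3: (05 XOR 14) XOR 69 = 11 XOR 69 = 78
byte 4: (13 XOR 4c) XOR 6e = 5f XOR 6e = 31
byte 5: (6d XOR 72) XOR 20 = 1f XOR 20 = 3f
byte 6: (aa XOR fb) XOR 74 = 51 XOR 74 = 25
byte 7: (bf XOR 1f) XOR 68 = a0 XOR 68 = c8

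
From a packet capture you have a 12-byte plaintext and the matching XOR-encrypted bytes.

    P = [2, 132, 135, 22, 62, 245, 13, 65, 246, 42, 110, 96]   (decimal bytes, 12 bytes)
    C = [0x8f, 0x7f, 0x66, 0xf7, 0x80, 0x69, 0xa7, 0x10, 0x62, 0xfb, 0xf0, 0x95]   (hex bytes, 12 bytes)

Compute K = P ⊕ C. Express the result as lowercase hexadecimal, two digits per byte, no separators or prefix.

8dfbe1e1be9caa5194d19ef5

Since C = P ⊕ K, XORing both sides with P gives K = P ⊕ C.
byte 0: 02 xor 8f = 8d
byte 1: 84 xor 7f = fb
byte 2: 87 xor 66 = e1
byte 3: 16 xor f7 = e1
byte 4: 3e xor 80 = be
byte 5: f5 xor 69 = 9c
byte 6: 0d xor a7 = aa
byte 7: 41 xor 10 = 51
byte 8: f6 xor 62 = 94
byte 9: 2a xor fb = d1
byte 10: 6e xor f0 = 9e
byte 11: 60 xor 95 = f5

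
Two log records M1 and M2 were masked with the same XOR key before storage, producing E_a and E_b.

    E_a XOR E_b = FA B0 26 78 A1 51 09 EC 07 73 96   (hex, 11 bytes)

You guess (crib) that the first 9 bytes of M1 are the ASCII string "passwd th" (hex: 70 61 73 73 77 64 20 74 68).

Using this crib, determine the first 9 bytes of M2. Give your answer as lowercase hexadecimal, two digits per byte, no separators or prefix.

Since E_a ⊕ E_b = M1 ⊕ M2, XORing with the guessed M1 bytes yields the corresponding M2 bytes: M2 = (E_a ⊕ E_b) ⊕ M1.
fa XOR 70 = 8a
b0 XOR 61 = d1
26 XOR 73 = 55
78 XOR 73 = 0b
a1 XOR 77 = d6
51 XOR 64 = 35
09 XOR 20 = 29
ec XOR 74 = 98
07 XOR 68 = 6f

8ad1550bd63529986f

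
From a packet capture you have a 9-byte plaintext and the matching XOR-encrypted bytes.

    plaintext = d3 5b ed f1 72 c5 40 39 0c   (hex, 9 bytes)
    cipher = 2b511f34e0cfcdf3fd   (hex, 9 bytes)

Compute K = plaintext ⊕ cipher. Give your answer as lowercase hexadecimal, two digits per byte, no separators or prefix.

f80af2c5920a8dcaf1

Since cipher = plaintext ⊕ K, XORing both sides with plaintext gives K = plaintext ⊕ cipher.
byte 0: 211 ⊕  43 = 248
byte 1:  91 ⊕  81 =  10
byte 2: 237 ⊕  31 = 242
byte 3: 241 ⊕  52 = 197
byte 4: 114 ⊕ 224 = 146
byte 5: 197 ⊕ 207 =  10
byte 6:  64 ⊕ 205 = 141
byte 7:  57 ⊕ 243 = 202
byte 8:  12 ⊕ 253 = 241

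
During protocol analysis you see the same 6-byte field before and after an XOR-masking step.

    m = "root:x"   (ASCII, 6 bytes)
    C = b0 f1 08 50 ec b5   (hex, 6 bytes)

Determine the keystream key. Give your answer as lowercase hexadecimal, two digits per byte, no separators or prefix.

Since C = m ⊕ key, XORing both sides with m gives key = m ⊕ C.
01110010 XOR 10110000 = 11000010
01101111 XOR 11110001 = 10011110
01101111 XOR 00001000 = 01100111
01110100 XOR 01010000 = 00100100
00111010 XOR 11101100 = 11010110
01111000 XOR 10110101 = 11001101

c29e6724d6cd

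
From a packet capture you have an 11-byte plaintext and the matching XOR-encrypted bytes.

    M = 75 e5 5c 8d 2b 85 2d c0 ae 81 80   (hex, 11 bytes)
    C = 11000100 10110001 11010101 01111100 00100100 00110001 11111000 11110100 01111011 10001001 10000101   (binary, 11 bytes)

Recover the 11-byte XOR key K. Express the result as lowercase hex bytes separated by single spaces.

Since C = M ⊕ K, XORing both sides with M gives K = M ⊕ C.
byte 0: 01110101 ⊕ 11000100 = 10110001
byte 1: 11100101 ⊕ 10110001 = 01010100
byte 2: 01011100 ⊕ 11010101 = 10001001
byte 3: 10001101 ⊕ 01111100 = 11110001
byte 4: 00101011 ⊕ 00100100 = 00001111
byte 5: 10000101 ⊕ 00110001 = 10110100
byte 6: 00101101 ⊕ 11111000 = 11010101
byte 7: 11000000 ⊕ 11110100 = 00110100
byte 8: 10101110 ⊕ 01111011 = 11010101
byte 9: 10000001 ⊕ 10001001 = 00001000
byte 10: 10000000 ⊕ 10000101 = 00000101

b1 54 89 f1 0f b4 d5 34 d5 08 05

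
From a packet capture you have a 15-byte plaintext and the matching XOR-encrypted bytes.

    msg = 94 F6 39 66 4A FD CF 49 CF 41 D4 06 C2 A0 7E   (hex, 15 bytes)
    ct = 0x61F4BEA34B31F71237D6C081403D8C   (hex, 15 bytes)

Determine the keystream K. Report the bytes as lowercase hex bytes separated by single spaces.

f5 02 87 c5 01 cc 38 5b f8 97 14 87 82 9d f2

Since ct = msg ⊕ K, XORing both sides with msg gives K = msg ⊕ ct.
94 ⊕ 61 = f5
f6 ⊕ f4 = 02
39 ⊕ be = 87
66 ⊕ a3 = c5
4a ⊕ 4b = 01
fd ⊕ 31 = cc
cf ⊕ f7 = 38
49 ⊕ 12 = 5b
cf ⊕ 37 = f8
41 ⊕ d6 = 97
d4 ⊕ c0 = 14
06 ⊕ 81 = 87
c2 ⊕ 40 = 82
a0 ⊕ 3d = 9d
7e ⊕ 8c = f2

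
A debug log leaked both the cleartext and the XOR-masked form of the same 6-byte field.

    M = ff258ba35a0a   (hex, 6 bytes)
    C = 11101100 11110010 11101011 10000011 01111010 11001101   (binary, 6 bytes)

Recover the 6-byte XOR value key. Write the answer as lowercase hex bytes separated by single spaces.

Since C = M ⊕ key, XORing both sides with M gives key = M ⊕ C.
byte 0: 255 ^ 236 =  19
byte 1:  37 ^ 242 = 215
byte 2: 139 ^ 235 =  96
byte 3: 163 ^ 131 =  32
byte 4:  90 ^ 122 =  32
byte 5:  10 ^ 205 = 199

13 d7 60 20 20 c7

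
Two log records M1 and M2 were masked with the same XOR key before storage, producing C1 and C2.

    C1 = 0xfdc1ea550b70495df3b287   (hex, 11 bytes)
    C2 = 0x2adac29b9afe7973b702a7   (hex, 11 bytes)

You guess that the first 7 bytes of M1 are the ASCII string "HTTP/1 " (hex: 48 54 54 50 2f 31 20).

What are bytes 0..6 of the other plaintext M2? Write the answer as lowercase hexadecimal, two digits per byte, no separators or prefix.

9f4f7c9ebebf10

First, C1 ⊕ C2 = (M1 ⊕ K) ⊕ (M2 ⊕ K) = M1 ⊕ M2, so the key drops out. Then M2 = (M1 ⊕ M2) ⊕ M1 over the first 7 bytes.
byte 0: (fd ^ 2a) ^ 48 = d7 ^ 48 = 9f
byte 1: (c1 ^ da) ^ 54 = 1b ^ 54 = 4f
byte 2: (ea ^ c2) ^ 54 = 28 ^ 54 = 7c
byte 3: (55 ^ 9b) ^ 50 = ce ^ 50 = 9e
byte 4: (0b ^ 9a) ^ 2f = 91 ^ 2f = be
byte 5: (70 ^ fe) ^ 31 = 8e ^ 31 = bf
byte 6: (49 ^ 79) ^ 20 = 30 ^ 20 = 10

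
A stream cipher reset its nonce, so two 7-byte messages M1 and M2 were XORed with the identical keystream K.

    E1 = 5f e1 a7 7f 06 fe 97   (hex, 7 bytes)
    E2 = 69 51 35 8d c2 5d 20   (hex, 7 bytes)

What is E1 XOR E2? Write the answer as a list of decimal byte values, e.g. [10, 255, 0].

E1 ⊕ E2 = (M1 ⊕ K) ⊕ (M2 ⊕ K) = M1 ⊕ M2 — the shared key cancels under XOR.
byte 0: 5f ⊕ 69 = 36
byte 1: e1 ⊕ 51 = b0
byte 2: a7 ⊕ 35 = 92
byte 3: 7f ⊕ 8d = f2
byte 4: 06 ⊕ c2 = c4
byte 5: fe ⊕ 5d = a3
byte 6: 97 ⊕ 20 = b7

[54, 176, 146, 242, 196, 163, 183]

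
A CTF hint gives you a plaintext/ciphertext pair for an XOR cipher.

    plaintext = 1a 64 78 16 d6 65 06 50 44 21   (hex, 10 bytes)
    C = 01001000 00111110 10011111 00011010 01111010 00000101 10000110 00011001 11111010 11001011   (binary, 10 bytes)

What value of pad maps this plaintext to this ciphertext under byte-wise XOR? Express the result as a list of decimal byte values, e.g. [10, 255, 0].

[82, 90, 231, 12, 172, 96, 128, 73, 190, 234]

Since C = plaintext ⊕ pad, XORing both sides with plaintext gives pad = plaintext ⊕ C.
byte 0:  26 xor  72 =  82
byte 1: 100 xor  62 =  90
byte 2: 120 xor 159 = 231
byte 3:  22 xor  26 =  12
byte 4: 214 xor 122 = 172
byte 5: 101 xor   5 =  96
byte 6:   6 xor 134 = 128
byte 7:  80 xor  25 =  73
byte 8:  68 xor 250 = 190
byte 9:  33 xor 203 = 234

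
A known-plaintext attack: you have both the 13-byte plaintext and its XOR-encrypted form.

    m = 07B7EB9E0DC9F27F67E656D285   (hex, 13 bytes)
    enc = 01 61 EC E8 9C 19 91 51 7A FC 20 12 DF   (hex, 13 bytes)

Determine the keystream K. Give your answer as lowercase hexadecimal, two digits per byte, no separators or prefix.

06d6077691d0632e1d1a76c05a

Since enc = m ⊕ K, XORing both sides with m gives K = m ⊕ enc.
00000111 ⊕ 00000001 = 00000110
10110111 ⊕ 01100001 = 11010110
11101011 ⊕ 11101100 = 00000111
10011110 ⊕ 11101000 = 01110110
00001101 ⊕ 10011100 = 10010001
11001001 ⊕ 00011001 = 11010000
11110010 ⊕ 10010001 = 01100011
01111111 ⊕ 01010001 = 00101110
01100111 ⊕ 01111010 = 00011101
11100110 ⊕ 11111100 = 00011010
01010110 ⊕ 00100000 = 01110110
11010010 ⊕ 00010010 = 11000000
10000101 ⊕ 11011111 = 01011010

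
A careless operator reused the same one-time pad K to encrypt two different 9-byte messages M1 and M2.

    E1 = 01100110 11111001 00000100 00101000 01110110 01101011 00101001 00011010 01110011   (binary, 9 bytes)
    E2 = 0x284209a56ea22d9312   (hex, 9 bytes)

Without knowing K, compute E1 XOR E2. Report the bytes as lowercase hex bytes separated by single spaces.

E1 ⊕ E2 = (M1 ⊕ K) ⊕ (M2 ⊕ K) = M1 ⊕ M2 — the shared key cancels under XOR.
102 ⊕  40 =  78
249 ⊕  66 = 187
  4 ⊕   9 =  13
 40 ⊕ 165 = 141
118 ⊕ 110 =  24
107 ⊕ 162 = 201
 41 ⊕  45 =   4
 26 ⊕ 147 = 137
115 ⊕  18 =  97

4e bb 0d 8d 18 c9 04 89 61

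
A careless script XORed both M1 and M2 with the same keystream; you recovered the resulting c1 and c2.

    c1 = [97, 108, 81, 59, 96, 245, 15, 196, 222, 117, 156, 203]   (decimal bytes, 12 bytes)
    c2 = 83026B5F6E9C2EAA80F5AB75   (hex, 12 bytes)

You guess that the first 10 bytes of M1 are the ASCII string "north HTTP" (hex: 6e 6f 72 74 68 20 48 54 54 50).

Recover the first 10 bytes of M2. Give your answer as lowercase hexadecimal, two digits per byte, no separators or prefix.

First, c1 ⊕ c2 = (M1 ⊕ K) ⊕ (M2 ⊕ K) = M1 ⊕ M2, so the key drops out. Then M2 = (M1 ⊕ M2) ⊕ M1 over the first 10 bytes.
byte 0: (61 XOR 83) XOR 6e = e2 XOR 6e = 8c
byte 1: (6c XOR 02) XOR 6f = 6e XOR 6f = 01
byte 2: (51 XOR 6b) XOR 72 = 3a XOR 72 = 48
byte 3: (3b XOR 5f) XOR 74 = 64 XOR 74 = 10
byte 4: (60 XOR 6e) XOR 68 = 0e XOR 68 = 66
byte 5: (f5 XOR 9c) XOR 20 = 69 XOR 20 = 49
byte 6: (0f XOR 2e) XOR 48 = 21 XOR 48 = 69
byte 7: (c4 XOR aa) XOR 54 = 6e XOR 54 = 3a
byte 8: (de XOR 80) XOR 54 = 5e XOR 54 = 0a
byte 9: (75 XOR f5) XOR 50 = 80 XOR 50 = d0

8c0148106649693a0ad0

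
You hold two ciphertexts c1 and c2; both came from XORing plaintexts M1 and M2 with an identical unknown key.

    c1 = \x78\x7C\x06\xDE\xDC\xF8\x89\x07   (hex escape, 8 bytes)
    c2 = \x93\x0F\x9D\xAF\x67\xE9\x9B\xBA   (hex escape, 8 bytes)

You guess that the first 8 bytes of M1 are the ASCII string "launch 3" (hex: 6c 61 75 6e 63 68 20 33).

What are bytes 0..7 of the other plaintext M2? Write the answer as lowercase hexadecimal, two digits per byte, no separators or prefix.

8712ee1fd879328e

First, c1 ⊕ c2 = (M1 ⊕ K) ⊕ (M2 ⊕ K) = M1 ⊕ M2, so the key drops out. Then M2 = (M1 ⊕ M2) ⊕ M1 over the first 8 bytes.
byte 0: (78 ^ 93) ^ 6c = eb ^ 6c = 87
byte 1: (7c ^ 0f) ^ 61 = 73 ^ 61 = 12
byte 2: (06 ^ 9d) ^ 75 = 9b ^ 75 = ee
byte 3: (de ^ af) ^ 6e = 71 ^ 6e = 1f
byte 4: (dc ^ 67) ^ 63 = bb ^ 63 = d8
byte 5: (f8 ^ e9) ^ 68 = 11 ^ 68 = 79
byte 6: (89 ^ 9b) ^ 20 = 12 ^ 20 = 32
byte 7: (07 ^ ba) ^ 33 = bd ^ 33 = 8e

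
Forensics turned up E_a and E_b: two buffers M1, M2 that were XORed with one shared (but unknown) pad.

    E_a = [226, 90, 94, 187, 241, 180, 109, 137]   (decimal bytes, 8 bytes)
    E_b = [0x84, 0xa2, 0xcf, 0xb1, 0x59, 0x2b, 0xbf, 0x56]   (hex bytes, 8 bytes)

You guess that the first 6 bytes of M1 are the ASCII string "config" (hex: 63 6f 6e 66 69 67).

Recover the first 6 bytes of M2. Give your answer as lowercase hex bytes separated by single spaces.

First, E_a ⊕ E_b = (M1 ⊕ K) ⊕ (M2 ⊕ K) = M1 ⊕ M2, so the key drops out. Then M2 = (M1 ⊕ M2) ⊕ M1 over the first 6 bytes.
byte 0: (e2 ⊕ 84) ⊕ 63 = 66 ⊕ 63 = 05
byte 1: (5a ⊕ a2) ⊕ 6f = f8 ⊕ 6f = 97
byte 2: (5e ⊕ cf) ⊕ 6e = 91 ⊕ 6e = ff
byte 3: (bb ⊕ b1) ⊕ 66 = 0a ⊕ 66 = 6c
byte 4: (f1 ⊕ 59) ⊕ 69 = a8 ⊕ 69 = c1
byte 5: (b4 ⊕ 2b) ⊕ 67 = 9f ⊕ 67 = f8

05 97 ff 6c c1 f8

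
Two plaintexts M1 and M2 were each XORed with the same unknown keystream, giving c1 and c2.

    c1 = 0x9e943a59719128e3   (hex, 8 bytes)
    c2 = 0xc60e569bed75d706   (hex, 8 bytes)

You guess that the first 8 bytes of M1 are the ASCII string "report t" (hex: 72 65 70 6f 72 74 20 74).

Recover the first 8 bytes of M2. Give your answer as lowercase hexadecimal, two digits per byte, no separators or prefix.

First, c1 ⊕ c2 = (M1 ⊕ K) ⊕ (M2 ⊕ K) = M1 ⊕ M2, so the key drops out. Then M2 = (M1 ⊕ M2) ⊕ M1 over the first 8 bytes.
byte 0: (9e xor c6) xor 72 = 58 xor 72 = 2a
byte 1: (94 xor 0e) xor 65 = 9a xor 65 = ff
byte 2: (3a xor 56) xor 70 = 6c xor 70 = 1c
byte 3: (59 xor 9b) xor 6f = c2 xor 6f = ad
byte 4: (71 xor ed) xor 72 = 9c xor 72 = ee
byte 5: (91 xor 75) xor 74 = e4 xor 74 = 90
byte 6: (28 xor d7) xor 20 = ff xor 20 = df
byte 7: (e3 xor 06) xor 74 = e5 xor 74 = 91

2aff1cadee90df91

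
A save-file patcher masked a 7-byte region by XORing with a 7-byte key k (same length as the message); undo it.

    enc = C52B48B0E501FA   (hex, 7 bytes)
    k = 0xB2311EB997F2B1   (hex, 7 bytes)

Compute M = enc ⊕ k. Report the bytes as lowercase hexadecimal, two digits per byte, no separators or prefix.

XOR is its own inverse, so applying the key byte-wise gives the result directly.
c5 ^ b2 = 77
2b ^ 31 = 1a
48 ^ 1e = 56
b0 ^ b9 = 09
e5 ^ 97 = 72
01 ^ f2 = f3
fa ^ b1 = 4b

771a560972f34b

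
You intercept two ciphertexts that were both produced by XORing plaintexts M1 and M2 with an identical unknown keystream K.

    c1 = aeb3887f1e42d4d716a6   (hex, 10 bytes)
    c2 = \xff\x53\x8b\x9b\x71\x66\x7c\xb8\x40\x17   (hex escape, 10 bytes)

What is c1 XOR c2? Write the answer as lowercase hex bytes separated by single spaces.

51 e0 03 e4 6f 24 a8 6f 56 b1

c1 ⊕ c2 = (M1 ⊕ K) ⊕ (M2 ⊕ K) = M1 ⊕ M2 — the shared key cancels under XOR.
byte 0: ae XOR ff = 51
byte 1: b3 XOR 53 = e0
byte 2: 88 XOR 8b = 03
byte 3: 7f XOR 9b = e4
byte 4: 1e XOR 71 = 6f
byte 5: 42 XOR 66 = 24
byte 6: d4 XOR 7c = a8
byte 7: d7 XOR b8 = 6f
byte 8: 16 XOR 40 = 56
byte 9: a6 XOR 17 = b1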